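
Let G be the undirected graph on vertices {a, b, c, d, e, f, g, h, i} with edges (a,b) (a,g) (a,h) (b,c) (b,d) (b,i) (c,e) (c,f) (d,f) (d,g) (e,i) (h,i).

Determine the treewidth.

A width-3 tree decomposition is:
Bags: B1 = {c, d, f, g}  B2 = {b, c, d, g}  B3 = {a, b, c, g}  B4 = {a, b, c, e}  B5 = {a, b, e, i}  B6 = {a, e, h, i}
Tree: B1–B2, B2–B3, B3–B4, B4–B5, B5–B6
The largest bag has 4 vertices, giving width 3; this decomposition certifies tw(G) ≤ 3. For the lower bound: the 4 vertex sets {d,f,g}, {c}, {b}, {a,e,h,i} are disjoint, each induces a connected subgraph, and every pair is joined by at least one edge of G. Contracting each set to a single vertex therefore yields K_{4} as a minor, and since treewidth is minor-monotone, tw(G) ≥ tw(K_{4}) = 3. Hence tw(G) = 3 exactly.

3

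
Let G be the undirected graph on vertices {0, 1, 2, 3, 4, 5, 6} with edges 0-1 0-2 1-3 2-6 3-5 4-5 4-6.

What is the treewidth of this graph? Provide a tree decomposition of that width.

Every bag has size at most 3, so the width is 3 − 1 = 2 and tw(G) ≤ 2. For the lower bound, G contains the cycle 6–4–5–3–1–0–2–6, so G is not a forest; only forests have treewidth ≤ 1, hence tw(G) ≥ 2. Hence tw(G) = 2 exactly.

Treewidth 2.
One such decomposition:
Bags: B1 = {4, 5, 6}  B2 = {3, 5, 6}  B3 = {1, 3, 6}  B4 = {0, 1, 6}  B5 = {0, 2, 6}
Tree: B1–B2, B2–B3, B3–B4, B4–B5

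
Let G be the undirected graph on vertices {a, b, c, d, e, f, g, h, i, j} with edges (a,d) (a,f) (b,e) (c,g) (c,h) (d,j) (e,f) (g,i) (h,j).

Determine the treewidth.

1

A width-1 tree decomposition is:
Bags: B1 = {b, e}  B2 = {e, f}  B3 = {a, f}  B4 = {a, d}  B5 = {d, j}  B6 = {h, j}  B7 = {c, h}  B8 = {c, g}  B9 = {g, i}
Tree: B1–B2, B2–B3, B3–B4, B4–B5, B5–B6, B6–B7, B7–B8, B8–B9
Every bag has size at most 2, so the width is 2 − 1 = 1 and tw(G) ≤ 1. G has an edge, so its treewidth is at least 1. Hence tw(G) = 1 exactly.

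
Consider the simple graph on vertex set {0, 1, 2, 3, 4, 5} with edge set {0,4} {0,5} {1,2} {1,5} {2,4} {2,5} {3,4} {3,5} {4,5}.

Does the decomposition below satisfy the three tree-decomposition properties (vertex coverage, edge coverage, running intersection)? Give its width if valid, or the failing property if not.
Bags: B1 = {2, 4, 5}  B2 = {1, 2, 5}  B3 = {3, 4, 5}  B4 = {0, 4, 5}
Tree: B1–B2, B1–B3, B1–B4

Vertex coverage: the bags together contain {0, 1, 2, 3, 4, 5}, the full vertex set. Edge coverage: each edge of G has both endpoints in at least one bag. Running intersection: for every vertex, the bags containing it form a connected subtree. All three properties hold, so this is a valid tree decomposition of width max|bag| − 1 = 2, and hence tw(G) ≤ 2.

Yes; width 2.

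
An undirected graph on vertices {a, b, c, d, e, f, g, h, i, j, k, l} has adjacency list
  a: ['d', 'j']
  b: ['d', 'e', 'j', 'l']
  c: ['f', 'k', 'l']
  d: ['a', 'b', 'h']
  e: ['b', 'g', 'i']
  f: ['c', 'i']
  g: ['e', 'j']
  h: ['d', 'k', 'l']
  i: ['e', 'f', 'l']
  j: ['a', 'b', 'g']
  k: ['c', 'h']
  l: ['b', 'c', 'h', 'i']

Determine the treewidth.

3

A width-3 tree decomposition is:
Bags: B1 = {a, d, g, j}  B2 = {b, d, g, j}  B3 = {b, d, e, g}  B4 = {b, d, e, h}  B5 = {b, e, h, l}  B6 = {e, h, i, l}  B7 = {h, i, k, l}  B8 = {c, i, k, l}  B9 = {c, f, i, k}
Tree: B1–B2, B2–B3, B3–B4, B4–B5, B5–B6, B6–B7, B7–B8, B8–B9
The largest bag has 4 vertices, giving width 3; this decomposition certifies tw(G) ≤ 3. For the lower bound: the 4 vertex sets {a,g,j}, {d}, {b}, {e,h,i,l} are disjoint, each induces a connected subgraph, and every pair is joined by at least one edge of G. Contracting each set to a single vertex therefore yields K_{4} as a minor, and since treewidth is minor-monotone, tw(G) ≥ tw(K_{4}) = 3. Therefore the treewidth is 3.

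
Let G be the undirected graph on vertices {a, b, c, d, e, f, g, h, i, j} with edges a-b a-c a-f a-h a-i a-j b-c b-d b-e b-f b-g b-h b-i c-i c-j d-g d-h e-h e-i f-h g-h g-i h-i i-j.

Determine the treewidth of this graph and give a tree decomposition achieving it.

The largest bag has 4 vertices, giving width 3; this decomposition certifies tw(G) ≤ 3. For the lower bound, the 4 vertices {a, c, i, j} are pairwise adjacent, and any tree decomposition puts a clique entirely inside one bag — forcing width ≥ 3. Therefore the treewidth is 3.

Treewidth 3.
One optimal decomposition is:
Bags: B1 = {a, b, h, i}  B2 = {a, b, f, h}  B3 = {a, b, c, i}  B4 = {b, g, h, i}  B5 = {b, d, g, h}  B6 = {b, e, h, i}  B7 = {a, c, i, j}
Tree: B1–B2, B1–B3, B1–B4, B4–B5, B1–B6, B3–B7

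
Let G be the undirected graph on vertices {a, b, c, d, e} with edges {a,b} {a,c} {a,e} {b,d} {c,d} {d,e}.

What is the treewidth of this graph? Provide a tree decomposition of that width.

Treewidth 2.
One such decomposition:
Bags: B1 = {a, c, d}  B2 = {a, b, d}  B3 = {a, d, e}
Tree: B1–B2, B2–B3

Each bag holds 3 vertices, so the decomposition has width 2, which upper-bounds the treewidth. The edges c–d–b–a–c form a cycle, so G is not a tree and its treewidth is at least 2. The upper and lower bounds meet at 2, so that is the treewidth.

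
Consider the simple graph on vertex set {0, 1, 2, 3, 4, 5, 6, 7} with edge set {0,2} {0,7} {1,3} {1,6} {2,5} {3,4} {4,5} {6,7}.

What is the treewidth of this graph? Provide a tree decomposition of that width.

Every bag has size at most 3, so the width is 3 − 1 = 2 and tw(G) ≤ 2. For the lower bound, G contains the cycle 3–4–5–2–0–7–6–1–3, so G is not a forest; only forests have treewidth ≤ 1, hence tw(G) ≥ 2. Hence tw(G) = 2 exactly.

Treewidth 2.
One optimal decomposition is:
Bags: B1 = {3, 4, 5}  B2 = {2, 3, 5}  B3 = {0, 2, 3}  B4 = {0, 3, 7}  B5 = {3, 6, 7}  B6 = {1, 3, 6}
Tree: B1–B2, B2–B3, B3–B4, B4–B5, B5–B6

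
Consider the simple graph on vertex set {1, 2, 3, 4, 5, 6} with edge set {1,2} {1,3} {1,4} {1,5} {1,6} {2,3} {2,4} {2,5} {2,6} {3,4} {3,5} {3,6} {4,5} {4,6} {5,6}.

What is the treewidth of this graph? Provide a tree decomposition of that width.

A single bag containing all 6 vertices is trivially a valid decomposition of width 5. Conversely, {1, 2, 3, 4, 5, 6} is a clique of size 6, and the vertices of any clique must share a bag in every tree decomposition; so some bag has ≥ 6 vertices and tw(G) ≥ 5. The upper and lower bounds meet at 5, so that is the treewidth.

Treewidth 5.
One optimal decomposition is:
Bags: B1 = {1, 2, 3, 4, 5, 6}
Tree: (single bag)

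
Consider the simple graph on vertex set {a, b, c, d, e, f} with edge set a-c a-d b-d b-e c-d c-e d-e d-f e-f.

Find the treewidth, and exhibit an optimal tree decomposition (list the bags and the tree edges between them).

Treewidth 2.
Bags: B1 = {c, d, e}  B2 = {a, c, d}  B3 = {b, d, e}  B4 = {d, e, f}
Tree: B1–B2, B1–B3, B3–B4

Every bag has size at most 3, so the width is 3 − 1 = 2 and tw(G) ≤ 2. For the lower bound, the 3 vertices {c, d, e} are pairwise adjacent, and any tree decomposition puts a clique entirely inside one bag — forcing width ≥ 2. Therefore the treewidth is 2.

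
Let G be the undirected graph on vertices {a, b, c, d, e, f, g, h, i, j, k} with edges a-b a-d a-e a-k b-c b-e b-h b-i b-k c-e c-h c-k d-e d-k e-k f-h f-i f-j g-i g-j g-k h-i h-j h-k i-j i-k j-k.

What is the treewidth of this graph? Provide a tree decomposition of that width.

Each bag holds 4 vertices, so the decomposition has width 3, which upper-bounds the treewidth. For the lower bound, the 4 vertices {f, h, i, j} are pairwise adjacent, and any tree decomposition puts a clique entirely inside one bag — forcing width ≥ 3. Hence tw(G) = 3 exactly.

Treewidth 3.
Bags: B1 = {b, c, e, k}  B2 = {a, b, e, k}  B3 = {b, c, h, k}  B4 = {b, h, i, k}  B5 = {h, i, j, k}  B6 = {g, i, j, k}  B7 = {a, d, e, k}  B8 = {f, h, i, j}
Tree: B1–B2, B1–B3, B3–B4, B4–B5, B5–B6, B2–B7, B5–B8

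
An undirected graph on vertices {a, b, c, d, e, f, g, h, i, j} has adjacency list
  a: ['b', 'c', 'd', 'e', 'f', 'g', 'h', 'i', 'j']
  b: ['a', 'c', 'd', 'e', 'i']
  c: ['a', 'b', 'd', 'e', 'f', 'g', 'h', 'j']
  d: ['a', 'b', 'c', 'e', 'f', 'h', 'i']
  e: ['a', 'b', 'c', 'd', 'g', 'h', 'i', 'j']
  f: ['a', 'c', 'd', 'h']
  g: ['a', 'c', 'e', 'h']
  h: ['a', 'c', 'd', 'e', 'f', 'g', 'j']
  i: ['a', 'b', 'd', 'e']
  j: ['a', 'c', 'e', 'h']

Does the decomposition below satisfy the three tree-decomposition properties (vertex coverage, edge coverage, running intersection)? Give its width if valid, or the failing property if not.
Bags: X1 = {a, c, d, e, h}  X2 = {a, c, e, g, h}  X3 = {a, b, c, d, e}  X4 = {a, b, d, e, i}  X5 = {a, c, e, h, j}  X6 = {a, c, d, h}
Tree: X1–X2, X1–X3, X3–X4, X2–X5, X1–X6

No — vertex f appears in no bag.

A tree decomposition must satisfy three properties: every vertex lies in some bag; for every edge, both endpoints lie together in some bag; and for every vertex, the bags containing it form a connected subtree. Here vertex f appears in no bag, so the decomposition is invalid.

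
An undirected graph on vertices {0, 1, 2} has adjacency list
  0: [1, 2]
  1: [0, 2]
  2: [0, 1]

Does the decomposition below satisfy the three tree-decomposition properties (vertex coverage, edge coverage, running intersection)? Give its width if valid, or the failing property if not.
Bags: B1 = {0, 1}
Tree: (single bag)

No — vertex 2 appears in no bag.

A tree decomposition must satisfy three properties: every vertex lies in some bag; for every edge, both endpoints lie together in some bag; and for every vertex, the bags containing it form a connected subtree. Here vertex 2 appears in no bag, so the decomposition is invalid.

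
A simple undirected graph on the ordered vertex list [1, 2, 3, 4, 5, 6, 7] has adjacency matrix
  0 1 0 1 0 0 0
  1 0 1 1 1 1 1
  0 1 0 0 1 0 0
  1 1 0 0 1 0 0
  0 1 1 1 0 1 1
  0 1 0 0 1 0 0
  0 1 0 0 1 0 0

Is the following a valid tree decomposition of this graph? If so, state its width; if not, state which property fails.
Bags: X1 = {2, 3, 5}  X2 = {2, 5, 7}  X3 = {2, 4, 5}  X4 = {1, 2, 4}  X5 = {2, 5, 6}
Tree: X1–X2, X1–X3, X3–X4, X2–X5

Yes; width 2.

Every vertex of G appears in some bag (union = {1, 2, 3, 4, 5, 6, 7}); every edge is covered by a bag; and for each vertex v the set of bags containing v is connected in the bag tree. The decomposition is therefore valid. The largest bag has 3 vertices, so the width is 2.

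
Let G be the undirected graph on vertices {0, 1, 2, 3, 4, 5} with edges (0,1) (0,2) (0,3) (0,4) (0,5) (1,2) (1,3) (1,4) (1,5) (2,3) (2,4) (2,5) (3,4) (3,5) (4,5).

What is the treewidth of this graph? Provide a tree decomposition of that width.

With just one bag of size 6, the width is 6 − 1 = 5, so tw(G) ≤ 5. On the other hand G contains the 6-clique {0, 1, 2, 3, 4, 5}. A clique must lie in a single bag of any decomposition, so no decomposition can have width below 5. Hence tw(G) = 5 exactly.

Treewidth 5.
One such decomposition:
Bags: B1 = {0, 1, 2, 3, 4, 5}
Tree: (single bag)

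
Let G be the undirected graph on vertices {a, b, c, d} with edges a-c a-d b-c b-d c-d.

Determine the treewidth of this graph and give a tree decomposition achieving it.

The largest bag has 3 vertices, giving width 2; this decomposition certifies tw(G) ≤ 2. On the other hand G contains the 3-clique {a, c, d}. A clique must lie in a single bag of any decomposition, so no decomposition can have width below 2. Combining the bounds, tw(G) = 2.

Treewidth 2.
One such decomposition:
Bags: B1 = {a, c, d}  B2 = {b, c, d}
Tree: B1–B2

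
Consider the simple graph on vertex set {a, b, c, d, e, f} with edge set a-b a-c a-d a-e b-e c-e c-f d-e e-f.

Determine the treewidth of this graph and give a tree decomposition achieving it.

Every bag has size at most 3, so the width is 3 − 1 = 2 and tw(G) ≤ 2. Conversely, {a, d, e} is a clique of size 3, and the vertices of any clique must share a bag in every tree decomposition; so some bag has ≥ 3 vertices and tw(G) ≥ 2. Combining the bounds, tw(G) = 2.

Treewidth 2.
One such decomposition:
Bags: B1 = {a, c, e}  B2 = {c, e, f}  B3 = {a, d, e}  B4 = {a, b, e}
Tree: B1–B2, B1–B3, B3–B4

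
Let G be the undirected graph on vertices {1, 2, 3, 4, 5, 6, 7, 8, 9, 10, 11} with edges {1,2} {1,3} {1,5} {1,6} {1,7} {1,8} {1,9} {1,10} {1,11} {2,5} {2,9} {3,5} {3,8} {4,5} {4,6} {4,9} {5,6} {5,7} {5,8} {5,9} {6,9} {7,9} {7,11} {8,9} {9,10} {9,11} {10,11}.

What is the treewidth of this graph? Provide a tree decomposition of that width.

Treewidth 3.
Bags: B1 = {1, 5, 6, 9}  B2 = {1, 5, 7, 9}  B3 = {1, 5, 8, 9}  B4 = {1, 7, 9, 11}  B5 = {4, 5, 6, 9}  B6 = {1, 9, 10, 11}  B7 = {1, 3, 5, 8}  B8 = {1, 2, 5, 9}
Tree: B1–B2, B2–B3, B2–B4, B1–B5, B4–B6, B3–B7, B1–B8

Every bag has size at most 4, so the width is 4 − 1 = 3 and tw(G) ≤ 3. For the lower bound, the 4 vertices {1, 9, 10, 11} are pairwise adjacent, and any tree decomposition puts a clique entirely inside one bag — forcing width ≥ 3. Therefore the treewidth is 3.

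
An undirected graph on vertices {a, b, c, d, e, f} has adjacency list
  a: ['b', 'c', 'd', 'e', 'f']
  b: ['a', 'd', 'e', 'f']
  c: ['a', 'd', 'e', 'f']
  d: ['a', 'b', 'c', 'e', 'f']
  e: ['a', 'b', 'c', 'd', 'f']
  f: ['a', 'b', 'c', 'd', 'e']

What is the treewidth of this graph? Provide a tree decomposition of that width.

Treewidth 4.
Bags: B1 = {a, c, d, e, f}  B2 = {a, b, d, e, f}
Tree: B1–B2

Every bag has size at most 5, so the width is 5 − 1 = 4 and tw(G) ≤ 4. For the lower bound, the 5 vertices {a, c, d, e, f} are pairwise adjacent, and any tree decomposition puts a clique entirely inside one bag — forcing width ≥ 4. The upper and lower bounds meet at 4, so that is the treewidth.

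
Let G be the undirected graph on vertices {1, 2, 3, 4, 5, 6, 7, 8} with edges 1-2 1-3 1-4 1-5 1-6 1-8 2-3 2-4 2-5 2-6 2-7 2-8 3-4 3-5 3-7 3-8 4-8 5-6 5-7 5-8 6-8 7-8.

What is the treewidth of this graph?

A width-4 tree decomposition is:
Bags: B1 = {1, 2, 3, 5, 8}  B2 = {2, 3, 5, 7, 8}  B3 = {1, 2, 3, 4, 8}  B4 = {1, 2, 5, 6, 8}
Tree: B1–B2, B1–B3, B1–B4
Every bag has size at most 5, so the width is 5 − 1 = 4 and tw(G) ≤ 4. On the other hand G contains the 5-clique {1, 2, 3, 4, 8}. A clique must lie in a single bag of any decomposition, so no decomposition can have width below 4. Therefore the treewidth is 4.

4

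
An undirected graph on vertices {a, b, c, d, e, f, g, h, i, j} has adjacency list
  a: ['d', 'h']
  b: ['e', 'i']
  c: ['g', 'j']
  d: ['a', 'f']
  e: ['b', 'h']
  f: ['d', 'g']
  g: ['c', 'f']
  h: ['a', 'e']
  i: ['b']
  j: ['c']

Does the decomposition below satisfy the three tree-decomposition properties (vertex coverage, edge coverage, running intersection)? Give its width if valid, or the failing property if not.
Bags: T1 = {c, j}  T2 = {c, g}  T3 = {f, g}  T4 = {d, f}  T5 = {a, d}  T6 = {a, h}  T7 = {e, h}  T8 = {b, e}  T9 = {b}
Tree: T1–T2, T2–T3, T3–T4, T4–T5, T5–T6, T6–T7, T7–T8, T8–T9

A tree decomposition must satisfy three properties: every vertex lies in some bag; for every edge, both endpoints lie together in some bag; and for every vertex, the bags containing it form a connected subtree. Here vertex i appears in no bag, so the decomposition is invalid.

No — vertex i appears in no bag.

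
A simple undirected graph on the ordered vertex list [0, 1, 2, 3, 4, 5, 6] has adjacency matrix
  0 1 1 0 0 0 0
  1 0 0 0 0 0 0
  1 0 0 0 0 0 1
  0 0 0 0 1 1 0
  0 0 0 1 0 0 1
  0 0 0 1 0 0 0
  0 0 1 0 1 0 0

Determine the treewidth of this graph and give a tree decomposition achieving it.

Treewidth 1.
Bags: B1 = {0, 1}  B2 = {0, 2}  B3 = {2, 6}  B4 = {4, 6}  B5 = {3, 4}  B6 = {3, 5}
Tree: B1–B2, B2–B3, B3–B4, B4–B5, B5–B6

Each bag holds 2 vertices, so the decomposition has width 1, which upper-bounds the treewidth. Since G has at least one edge (e.g. 1–0), it is not an edgeless graph, so tw(G) ≥ 1. Therefore the treewidth is 1.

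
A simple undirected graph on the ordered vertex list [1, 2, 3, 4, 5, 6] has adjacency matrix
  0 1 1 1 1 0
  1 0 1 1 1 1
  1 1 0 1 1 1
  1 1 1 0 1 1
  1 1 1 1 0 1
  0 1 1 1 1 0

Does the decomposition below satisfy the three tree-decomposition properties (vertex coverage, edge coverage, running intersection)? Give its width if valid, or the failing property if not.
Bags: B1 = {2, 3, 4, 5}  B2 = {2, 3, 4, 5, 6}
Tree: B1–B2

A tree decomposition must satisfy three properties: every vertex lies in some bag; for every edge, both endpoints lie together in some bag; and for every vertex, the bags containing it form a connected subtree. Here vertex 1 appears in no bag, so the decomposition is invalid.

No — vertex 1 appears in no bag.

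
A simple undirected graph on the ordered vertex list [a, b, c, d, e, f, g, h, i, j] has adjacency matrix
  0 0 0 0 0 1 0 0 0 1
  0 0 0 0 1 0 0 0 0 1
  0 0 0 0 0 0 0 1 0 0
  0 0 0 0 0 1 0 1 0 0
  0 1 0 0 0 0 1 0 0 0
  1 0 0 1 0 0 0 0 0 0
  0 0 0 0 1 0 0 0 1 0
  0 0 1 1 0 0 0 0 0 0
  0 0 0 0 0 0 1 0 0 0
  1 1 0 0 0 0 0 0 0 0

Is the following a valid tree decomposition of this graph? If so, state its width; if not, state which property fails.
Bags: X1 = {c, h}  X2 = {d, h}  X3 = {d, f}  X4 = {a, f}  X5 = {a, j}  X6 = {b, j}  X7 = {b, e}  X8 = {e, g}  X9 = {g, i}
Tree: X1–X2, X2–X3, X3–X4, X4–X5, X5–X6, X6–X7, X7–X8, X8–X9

Checking the three conditions: (i) the bags cover all of {a, b, c, d, e, f, g, h, i, j}; (ii) for each edge, some bag contains both endpoints; (iii) the bags containing any fixed vertex form a subtree. All hold, so the decomposition is valid with width 2 − 1 = 1.

Yes; width 1.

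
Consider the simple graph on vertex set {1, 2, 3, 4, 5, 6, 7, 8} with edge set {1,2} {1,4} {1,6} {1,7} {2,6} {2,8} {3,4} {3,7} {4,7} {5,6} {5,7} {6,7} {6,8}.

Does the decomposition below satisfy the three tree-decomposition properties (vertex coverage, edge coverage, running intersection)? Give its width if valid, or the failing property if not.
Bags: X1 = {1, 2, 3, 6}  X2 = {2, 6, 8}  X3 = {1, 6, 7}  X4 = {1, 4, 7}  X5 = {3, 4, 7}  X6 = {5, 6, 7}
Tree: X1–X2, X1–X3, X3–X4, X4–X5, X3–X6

No — bags containing vertex 3 are not connected in the tree.

A tree decomposition must satisfy three properties: every vertex lies in some bag; for every edge, both endpoints lie together in some bag; and for every vertex, the bags containing it form a connected subtree. Here bags containing vertex 3 are not connected in the tree, so the decomposition is invalid.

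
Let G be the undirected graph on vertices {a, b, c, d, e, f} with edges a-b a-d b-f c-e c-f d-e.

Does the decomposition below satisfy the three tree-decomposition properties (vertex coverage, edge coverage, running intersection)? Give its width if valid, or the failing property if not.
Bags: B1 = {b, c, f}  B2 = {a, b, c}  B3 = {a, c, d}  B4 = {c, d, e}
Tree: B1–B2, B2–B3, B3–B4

Yes; width 2.

Every vertex of G appears in some bag (union = {a, b, c, d, e, f}); every edge is covered by a bag; and for each vertex v the set of bags containing v is connected in the bag tree. The decomposition is therefore valid. The largest bag has 3 vertices, so the width is 2.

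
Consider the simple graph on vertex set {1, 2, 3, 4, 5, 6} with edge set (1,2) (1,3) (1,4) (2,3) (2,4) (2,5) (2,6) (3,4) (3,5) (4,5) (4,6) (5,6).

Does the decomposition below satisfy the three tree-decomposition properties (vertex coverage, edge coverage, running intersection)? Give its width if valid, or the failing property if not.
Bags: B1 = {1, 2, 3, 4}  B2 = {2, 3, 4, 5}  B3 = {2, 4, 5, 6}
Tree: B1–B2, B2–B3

Yes; width 3.

Every vertex of G appears in some bag (union = {1, 2, 3, 4, 5, 6}); every edge is covered by a bag; and for each vertex v the set of bags containing v is connected in the bag tree. The decomposition is therefore valid. The largest bag has 4 vertices, so the width is 3.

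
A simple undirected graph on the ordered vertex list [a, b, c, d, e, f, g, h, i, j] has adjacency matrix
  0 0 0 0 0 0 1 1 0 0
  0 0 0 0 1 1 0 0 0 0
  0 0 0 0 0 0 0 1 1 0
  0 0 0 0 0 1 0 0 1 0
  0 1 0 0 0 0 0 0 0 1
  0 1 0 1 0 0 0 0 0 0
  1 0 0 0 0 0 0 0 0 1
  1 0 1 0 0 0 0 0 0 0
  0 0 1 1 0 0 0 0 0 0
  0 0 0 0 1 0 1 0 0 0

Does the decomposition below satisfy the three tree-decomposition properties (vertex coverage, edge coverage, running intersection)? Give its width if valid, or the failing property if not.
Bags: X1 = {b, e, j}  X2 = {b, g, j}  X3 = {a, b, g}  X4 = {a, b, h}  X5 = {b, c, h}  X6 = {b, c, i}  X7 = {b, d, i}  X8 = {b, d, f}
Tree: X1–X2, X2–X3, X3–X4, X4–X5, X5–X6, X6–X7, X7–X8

Yes; width 2.

Checking the three conditions: (i) the bags cover all of {a, b, c, d, e, f, g, h, i, j}; (ii) for each edge, some bag contains both endpoints; (iii) the bags containing any fixed vertex form a subtree. All hold, so the decomposition is valid with width 3 − 1 = 2.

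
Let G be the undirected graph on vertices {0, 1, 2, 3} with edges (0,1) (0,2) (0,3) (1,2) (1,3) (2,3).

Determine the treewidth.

3

A width-3 tree decomposition is:
Bags: B1 = {0, 1, 2, 3}
Tree: (single bag)
A single bag containing all 4 vertices is trivially a valid decomposition of width 3. Conversely, {0, 1, 2, 3} is a clique of size 4, and the vertices of any clique must share a bag in every tree decomposition; so some bag has ≥ 4 vertices and tw(G) ≥ 3. Therefore the treewidth is 3.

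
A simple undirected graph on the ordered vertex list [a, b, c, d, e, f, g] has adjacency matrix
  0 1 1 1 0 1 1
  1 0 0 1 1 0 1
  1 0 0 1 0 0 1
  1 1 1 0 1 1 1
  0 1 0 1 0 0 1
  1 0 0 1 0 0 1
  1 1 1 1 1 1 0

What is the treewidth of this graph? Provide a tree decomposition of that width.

Every bag has size at most 4, so the width is 4 − 1 = 3 and tw(G) ≤ 3. For the lower bound, the 4 vertices {b, d, e, g} are pairwise adjacent, and any tree decomposition puts a clique entirely inside one bag — forcing width ≥ 3. The upper and lower bounds meet at 3, so that is the treewidth.

Treewidth 3.
Bags: B1 = {a, c, d, g}  B2 = {a, b, d, g}  B3 = {a, d, f, g}  B4 = {b, d, e, g}
Tree: B1–B2, B2–B3, B2–B4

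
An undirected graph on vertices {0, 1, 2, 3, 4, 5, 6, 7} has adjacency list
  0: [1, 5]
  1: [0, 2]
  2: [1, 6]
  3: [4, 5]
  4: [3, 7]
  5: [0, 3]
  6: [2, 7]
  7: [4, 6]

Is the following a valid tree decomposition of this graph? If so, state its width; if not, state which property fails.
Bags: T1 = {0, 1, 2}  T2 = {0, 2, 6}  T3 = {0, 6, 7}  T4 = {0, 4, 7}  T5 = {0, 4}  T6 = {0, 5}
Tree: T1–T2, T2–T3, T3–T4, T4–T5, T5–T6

A tree decomposition must satisfy three properties: every vertex lies in some bag; for every edge, both endpoints lie together in some bag; and for every vertex, the bags containing it form a connected subtree. Here vertex 3 appears in no bag, so the decomposition is invalid.

No — vertex 3 appears in no bag.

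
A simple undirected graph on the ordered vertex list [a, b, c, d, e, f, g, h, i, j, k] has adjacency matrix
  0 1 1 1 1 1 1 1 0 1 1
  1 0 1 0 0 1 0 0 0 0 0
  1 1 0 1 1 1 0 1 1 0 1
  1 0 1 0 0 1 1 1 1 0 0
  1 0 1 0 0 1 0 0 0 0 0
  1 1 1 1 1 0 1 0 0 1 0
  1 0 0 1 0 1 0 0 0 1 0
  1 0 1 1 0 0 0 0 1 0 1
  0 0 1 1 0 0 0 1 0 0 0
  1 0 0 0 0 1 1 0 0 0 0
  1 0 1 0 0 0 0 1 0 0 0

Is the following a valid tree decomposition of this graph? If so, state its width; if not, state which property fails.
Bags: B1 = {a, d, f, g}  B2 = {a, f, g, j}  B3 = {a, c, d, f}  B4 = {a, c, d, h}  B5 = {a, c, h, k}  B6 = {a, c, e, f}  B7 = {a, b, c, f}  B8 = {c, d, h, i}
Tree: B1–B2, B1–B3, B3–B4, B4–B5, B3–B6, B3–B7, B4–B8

Yes; width 3.

Vertex coverage: the bags together contain {a, b, c, d, e, f, g, h, i, j, k}, the full vertex set. Edge coverage: each edge of G has both endpoints in at least one bag. Running intersection: for every vertex, the bags containing it form a connected subtree. All three properties hold, so this is a valid tree decomposition of width max|bag| − 1 = 3, and hence tw(G) ≤ 3.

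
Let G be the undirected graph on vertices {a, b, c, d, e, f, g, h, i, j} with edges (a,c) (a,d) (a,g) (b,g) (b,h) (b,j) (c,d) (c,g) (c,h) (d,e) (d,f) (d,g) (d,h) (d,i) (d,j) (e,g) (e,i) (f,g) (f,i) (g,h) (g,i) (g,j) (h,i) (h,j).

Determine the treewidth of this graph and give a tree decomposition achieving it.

Each bag holds 4 vertices, so the decomposition has width 3, which upper-bounds the treewidth. Conversely, {a, c, d, g} is a clique of size 4, and the vertices of any clique must share a bag in every tree decomposition; so some bag has ≥ 4 vertices and tw(G) ≥ 3. The upper and lower bounds meet at 3, so that is the treewidth.

Treewidth 3.
One optimal decomposition is:
Bags: B1 = {d, g, h, i}  B2 = {d, g, h, j}  B3 = {c, d, g, h}  B4 = {b, g, h, j}  B5 = {a, c, d, g}  B6 = {d, e, g, i}  B7 = {d, f, g, i}
Tree: B1–B2, B2–B3, B2–B4, B3–B5, B1–B6, B1–B7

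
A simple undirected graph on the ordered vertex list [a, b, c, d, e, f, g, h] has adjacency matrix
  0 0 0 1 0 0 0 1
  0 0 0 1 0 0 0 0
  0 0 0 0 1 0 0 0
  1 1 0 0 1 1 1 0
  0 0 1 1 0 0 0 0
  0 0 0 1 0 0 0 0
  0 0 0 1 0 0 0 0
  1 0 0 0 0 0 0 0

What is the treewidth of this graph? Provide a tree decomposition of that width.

The largest bag has 2 vertices, giving width 1; this decomposition certifies tw(G) ≤ 1. G has an edge, so its treewidth is at least 1. The upper and lower bounds meet at 1, so that is the treewidth.

Treewidth 1.
One optimal decomposition is:
Bags: B1 = {a, d}  B2 = {d, g}  B3 = {d, e}  B4 = {d, f}  B5 = {c, e}  B6 = {b, d}  B7 = {a, h}
Tree: B1–B2, B1–B3, B2–B4, B3–B5, B3–B6, B1–B7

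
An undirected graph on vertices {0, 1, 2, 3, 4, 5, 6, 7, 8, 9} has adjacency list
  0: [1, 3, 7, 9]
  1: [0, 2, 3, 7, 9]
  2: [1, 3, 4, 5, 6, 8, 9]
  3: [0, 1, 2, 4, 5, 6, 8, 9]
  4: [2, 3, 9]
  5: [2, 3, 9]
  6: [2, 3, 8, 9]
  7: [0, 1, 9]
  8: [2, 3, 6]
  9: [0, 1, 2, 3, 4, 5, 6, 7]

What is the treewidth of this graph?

A width-3 tree decomposition is:
Bags: B1 = {2, 3, 6, 9}  B2 = {1, 2, 3, 9}  B3 = {2, 3, 5, 9}  B4 = {0, 1, 3, 9}  B5 = {0, 1, 7, 9}  B6 = {2, 3, 4, 9}  B7 = {2, 3, 6, 8}
Tree: B1–B2, B2–B3, B2–B4, B4–B5, B1–B6, B1–B7
Each bag holds 4 vertices, so the decomposition has width 3, which upper-bounds the treewidth. For the lower bound, the 4 vertices {0, 1, 3, 9} are pairwise adjacent, and any tree decomposition puts a clique entirely inside one bag — forcing width ≥ 3. Therefore the treewidth is 3.

3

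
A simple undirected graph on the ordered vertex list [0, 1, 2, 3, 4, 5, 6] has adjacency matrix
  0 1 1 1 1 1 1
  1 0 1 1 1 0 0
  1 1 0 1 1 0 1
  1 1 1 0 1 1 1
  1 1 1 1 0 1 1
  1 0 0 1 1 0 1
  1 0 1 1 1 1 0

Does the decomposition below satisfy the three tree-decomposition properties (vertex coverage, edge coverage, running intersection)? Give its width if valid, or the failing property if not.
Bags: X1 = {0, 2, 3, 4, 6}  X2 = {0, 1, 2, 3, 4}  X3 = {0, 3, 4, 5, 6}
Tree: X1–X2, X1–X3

Yes; width 4.

Checking the three conditions: (i) the bags cover all of {0, 1, 2, 3, 4, 5, 6}; (ii) for each edge, some bag contains both endpoints; (iii) the bags containing any fixed vertex form a subtree. All hold, so the decomposition is valid with width 5 − 1 = 4.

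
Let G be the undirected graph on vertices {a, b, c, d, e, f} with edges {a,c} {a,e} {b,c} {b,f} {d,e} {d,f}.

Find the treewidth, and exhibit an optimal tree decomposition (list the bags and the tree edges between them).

The largest bag has 3 vertices, giving width 2; this decomposition certifies tw(G) ≤ 2. The edges e–d–f–b–c–a–e form a cycle, so G is not a tree and its treewidth is at least 2. Hence tw(G) = 2 exactly.

Treewidth 2.
Bags: B1 = {d, e, f}  B2 = {b, e, f}  B3 = {b, c, e}  B4 = {a, c, e}
Tree: B1–B2, B2–B3, B3–B4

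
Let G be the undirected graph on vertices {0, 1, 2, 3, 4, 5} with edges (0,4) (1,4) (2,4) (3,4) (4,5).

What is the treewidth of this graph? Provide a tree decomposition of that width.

Treewidth 1.
Bags: B1 = {3, 4}  B2 = {2, 4}  B3 = {4, 5}  B4 = {0, 4}  B5 = {1, 4}
Tree: B1–B2, B2–B3, B3–B4, B3–B5

Each bag holds 2 vertices, so the decomposition has width 1, which upper-bounds the treewidth. Any graph with an edge has treewidth ≥ 1, and G has the edge 4–3. Therefore the treewidth is 1.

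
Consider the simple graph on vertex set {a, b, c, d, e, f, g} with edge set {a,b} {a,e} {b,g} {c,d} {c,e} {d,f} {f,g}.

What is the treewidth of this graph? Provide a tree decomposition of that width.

The largest bag has 3 vertices, giving width 2; this decomposition certifies tw(G) ≤ 2. Since d–f–g–b–a–e–c–d is a cycle in G, G is not acyclic. Forests are exactly the graphs of treewidth ≤ 1, so tw(G) ≥ 2. Hence tw(G) = 2 exactly.

Treewidth 2.
One optimal decomposition is:
Bags: B1 = {d, f, g}  B2 = {b, d, g}  B3 = {a, b, d}  B4 = {a, d, e}  B5 = {c, d, e}
Tree: B1–B2, B2–B3, B3–B4, B4–B5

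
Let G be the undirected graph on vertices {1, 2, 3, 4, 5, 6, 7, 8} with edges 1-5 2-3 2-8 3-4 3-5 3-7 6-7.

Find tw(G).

A width-1 tree decomposition is:
Bags: B1 = {6, 7}  B2 = {3, 7}  B3 = {3, 4}  B4 = {3, 5}  B5 = {2, 3}  B6 = {1, 5}  B7 = {2, 8}
Tree: B1–B2, B2–B3, B3–B4, B3–B5, B4–B6, B5–B7
Each bag holds 2 vertices, so the decomposition has width 1, which upper-bounds the treewidth. Since G has at least one edge (e.g. 6–7), it is not an edgeless graph, so tw(G) ≥ 1. Hence tw(G) = 1 exactly.

1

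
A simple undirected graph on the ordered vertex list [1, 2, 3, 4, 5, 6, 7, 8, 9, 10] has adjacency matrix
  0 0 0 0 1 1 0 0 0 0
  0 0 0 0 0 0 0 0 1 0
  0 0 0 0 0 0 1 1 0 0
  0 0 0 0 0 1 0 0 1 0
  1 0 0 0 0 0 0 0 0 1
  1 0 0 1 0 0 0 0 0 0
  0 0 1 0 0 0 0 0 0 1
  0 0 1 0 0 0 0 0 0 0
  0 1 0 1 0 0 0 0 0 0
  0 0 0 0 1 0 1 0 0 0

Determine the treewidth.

A width-1 tree decomposition is:
Bags: B1 = {2, 9}  B2 = {4, 9}  B3 = {4, 6}  B4 = {1, 6}  B5 = {1, 5}  B6 = {5, 10}  B7 = {7, 10}  B8 = {3, 7}  B9 = {3, 8}
Tree: B1–B2, B2–B3, B3–B4, B4–B5, B5–B6, B6–B7, B7–B8, B8–B9
Each bag holds 2 vertices, so the decomposition has width 1, which upper-bounds the treewidth. Any graph with an edge has treewidth ≥ 1, and G has the edge 2–9. The upper and lower bounds meet at 1, so that is the treewidth.

1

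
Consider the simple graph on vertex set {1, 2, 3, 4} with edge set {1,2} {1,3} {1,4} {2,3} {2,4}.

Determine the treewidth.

A width-2 tree decomposition is:
Bags: B1 = {1, 2, 3}  B2 = {1, 2, 4}
Tree: B1–B2
The largest bag has 3 vertices, giving width 2; this decomposition certifies tw(G) ≤ 2. For the lower bound, the 3 vertices {1, 2, 3} are pairwise adjacent, and any tree decomposition puts a clique entirely inside one bag — forcing width ≥ 2. Hence tw(G) = 2 exactly.

2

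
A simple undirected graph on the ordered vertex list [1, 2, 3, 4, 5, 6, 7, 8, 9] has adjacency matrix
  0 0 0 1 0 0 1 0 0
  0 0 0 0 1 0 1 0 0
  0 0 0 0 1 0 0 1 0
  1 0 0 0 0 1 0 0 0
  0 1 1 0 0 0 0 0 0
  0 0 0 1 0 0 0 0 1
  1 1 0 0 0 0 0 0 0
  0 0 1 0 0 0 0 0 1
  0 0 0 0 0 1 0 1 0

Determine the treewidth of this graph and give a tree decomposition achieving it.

The largest bag has 3 vertices, giving width 2; this decomposition certifies tw(G) ≤ 2. For the lower bound, G contains the cycle 2–7–1–4–6–9–8–3–5–2, so G is not a forest; only forests have treewidth ≤ 1, hence tw(G) ≥ 2. Combining the bounds, tw(G) = 2.

Treewidth 2.
Bags: B1 = {1, 2, 7}  B2 = {1, 2, 4}  B3 = {2, 4, 6}  B4 = {2, 6, 9}  B5 = {2, 8, 9}  B6 = {2, 3, 8}  B7 = {2, 3, 5}
Tree: B1–B2, B2–B3, B3–B4, B4–B5, B5–B6, B6–B7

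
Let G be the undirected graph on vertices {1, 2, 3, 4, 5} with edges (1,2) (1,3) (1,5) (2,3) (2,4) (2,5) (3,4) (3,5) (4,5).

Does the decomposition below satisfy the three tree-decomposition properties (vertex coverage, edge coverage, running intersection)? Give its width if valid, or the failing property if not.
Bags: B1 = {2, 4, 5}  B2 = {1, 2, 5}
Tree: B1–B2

No — vertex 3 appears in no bag.

A tree decomposition must satisfy three properties: every vertex lies in some bag; for every edge, both endpoints lie together in some bag; and for every vertex, the bags containing it form a connected subtree. Here vertex 3 appears in no bag, so the decomposition is invalid.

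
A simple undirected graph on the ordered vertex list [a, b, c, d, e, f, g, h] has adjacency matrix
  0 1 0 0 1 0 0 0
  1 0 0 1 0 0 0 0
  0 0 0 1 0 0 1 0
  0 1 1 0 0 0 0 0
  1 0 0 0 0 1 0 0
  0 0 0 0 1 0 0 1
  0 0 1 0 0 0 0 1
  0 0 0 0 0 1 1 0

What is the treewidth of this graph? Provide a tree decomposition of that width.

The largest bag has 3 vertices, giving width 2; this decomposition certifies tw(G) ≤ 2. For the lower bound, G contains the cycle d–b–a–e–f–h–g–c–d, so G is not a forest; only forests have treewidth ≤ 1, hence tw(G) ≥ 2. Hence tw(G) = 2 exactly.

Treewidth 2.
One optimal decomposition is:
Bags: B1 = {a, b, d}  B2 = {a, d, e}  B3 = {d, e, f}  B4 = {d, f, h}  B5 = {d, g, h}  B6 = {c, d, g}
Tree: B1–B2, B2–B3, B3–B4, B4–B5, B5–B6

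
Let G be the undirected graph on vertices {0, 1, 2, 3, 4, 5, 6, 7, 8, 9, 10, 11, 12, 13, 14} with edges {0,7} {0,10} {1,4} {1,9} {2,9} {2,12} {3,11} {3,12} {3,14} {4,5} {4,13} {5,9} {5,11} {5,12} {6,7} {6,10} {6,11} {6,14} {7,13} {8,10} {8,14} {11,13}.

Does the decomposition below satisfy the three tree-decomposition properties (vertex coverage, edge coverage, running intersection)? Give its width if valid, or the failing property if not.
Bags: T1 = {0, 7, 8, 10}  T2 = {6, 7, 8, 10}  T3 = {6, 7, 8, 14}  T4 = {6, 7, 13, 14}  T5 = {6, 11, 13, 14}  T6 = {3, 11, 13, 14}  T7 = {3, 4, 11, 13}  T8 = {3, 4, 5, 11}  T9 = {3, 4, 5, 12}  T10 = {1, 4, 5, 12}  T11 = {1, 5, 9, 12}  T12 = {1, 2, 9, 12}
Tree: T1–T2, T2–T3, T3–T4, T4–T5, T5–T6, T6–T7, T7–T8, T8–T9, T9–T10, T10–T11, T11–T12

Yes; width 3.

Checking the three conditions: (i) the bags cover all of {0, 1, 2, 3, 4, 5, 6, 7, 8, 9, 10, 11, 12, 13, 14}; (ii) for each edge, some bag contains both endpoints; (iii) the bags containing any fixed vertex form a subtree. All hold, so the decomposition is valid with width 4 − 1 = 3.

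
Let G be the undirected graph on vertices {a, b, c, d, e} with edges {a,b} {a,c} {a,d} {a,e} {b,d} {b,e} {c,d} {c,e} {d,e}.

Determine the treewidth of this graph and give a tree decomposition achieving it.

Treewidth 3.
One optimal decomposition is:
Bags: B1 = {a, b, d, e}  B2 = {a, c, d, e}
Tree: B1–B2

The largest bag has 4 vertices, giving width 3; this decomposition certifies tw(G) ≤ 3. On the other hand G contains the 4-clique {a, c, d, e}. A clique must lie in a single bag of any decomposition, so no decomposition can have width below 3. Hence tw(G) = 3 exactly.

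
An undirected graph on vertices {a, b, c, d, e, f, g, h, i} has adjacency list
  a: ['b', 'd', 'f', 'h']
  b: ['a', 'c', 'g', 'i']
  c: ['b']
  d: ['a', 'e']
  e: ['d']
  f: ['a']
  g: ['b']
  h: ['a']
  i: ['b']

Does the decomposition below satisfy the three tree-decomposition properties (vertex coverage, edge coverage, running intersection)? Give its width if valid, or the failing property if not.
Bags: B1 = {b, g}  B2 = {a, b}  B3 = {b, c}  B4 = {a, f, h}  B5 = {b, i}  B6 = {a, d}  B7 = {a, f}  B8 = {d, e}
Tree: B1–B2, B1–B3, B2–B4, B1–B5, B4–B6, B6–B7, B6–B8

A tree decomposition must satisfy three properties: every vertex lies in some bag; for every edge, both endpoints lie together in some bag; and for every vertex, the bags containing it form a connected subtree. Here bags containing vertex f are not connected in the tree, so the decomposition is invalid.

No — bags containing vertex f are not connected in the tree.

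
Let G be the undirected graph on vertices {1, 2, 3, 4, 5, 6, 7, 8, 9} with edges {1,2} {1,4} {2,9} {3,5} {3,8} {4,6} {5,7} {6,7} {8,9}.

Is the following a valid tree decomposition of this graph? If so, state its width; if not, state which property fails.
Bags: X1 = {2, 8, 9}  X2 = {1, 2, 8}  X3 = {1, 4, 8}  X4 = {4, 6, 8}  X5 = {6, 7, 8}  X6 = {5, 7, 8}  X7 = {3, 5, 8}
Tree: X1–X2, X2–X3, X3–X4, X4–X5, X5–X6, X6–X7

Every vertex of G appears in some bag (union = {1, 2, 3, 4, 5, 6, 7, 8, 9}); every edge is covered by a bag; and for each vertex v the set of bags containing v is connected in the bag tree. The decomposition is therefore valid. The largest bag has 3 vertices, so the width is 2.

Yes; width 2.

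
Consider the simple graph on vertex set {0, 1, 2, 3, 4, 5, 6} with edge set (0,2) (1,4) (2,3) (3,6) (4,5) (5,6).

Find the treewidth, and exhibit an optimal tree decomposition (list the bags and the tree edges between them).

Every bag has size at most 2, so the width is 2 − 1 = 1 and tw(G) ≤ 1. Since G has at least one edge (e.g. 0–2), it is not an edgeless graph, so tw(G) ≥ 1. Combining the bounds, tw(G) = 1.

Treewidth 1.
One such decomposition:
Bags: B1 = {0, 2}  B2 = {2, 3}  B3 = {3, 6}  B4 = {5, 6}  B5 = {4, 5}  B6 = {1, 4}
Tree: B1–B2, B2–B3, B3–B4, B4–B5, B5–B6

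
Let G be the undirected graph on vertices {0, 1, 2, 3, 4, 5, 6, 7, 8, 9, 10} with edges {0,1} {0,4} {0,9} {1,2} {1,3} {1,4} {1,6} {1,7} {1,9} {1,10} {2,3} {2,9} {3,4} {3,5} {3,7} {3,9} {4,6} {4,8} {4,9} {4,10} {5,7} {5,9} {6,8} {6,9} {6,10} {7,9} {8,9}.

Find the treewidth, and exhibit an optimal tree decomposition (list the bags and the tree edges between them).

Treewidth 3.
Bags: B1 = {4, 6, 8, 9}  B2 = {1, 4, 6, 9}  B3 = {1, 4, 6, 10}  B4 = {1, 3, 4, 9}  B5 = {1, 2, 3, 9}  B6 = {1, 3, 7, 9}  B7 = {0, 1, 4, 9}  B8 = {3, 5, 7, 9}
Tree: B1–B2, B2–B3, B2–B4, B4–B5, B4–B6, B2–B7, B6–B8

Every bag has size at most 4, so the width is 4 − 1 = 3 and tw(G) ≤ 3. Conversely, {4, 6, 8, 9} is a clique of size 4, and the vertices of any clique must share a bag in every tree decomposition; so some bag has ≥ 4 vertices and tw(G) ≥ 3. Combining the bounds, tw(G) = 3.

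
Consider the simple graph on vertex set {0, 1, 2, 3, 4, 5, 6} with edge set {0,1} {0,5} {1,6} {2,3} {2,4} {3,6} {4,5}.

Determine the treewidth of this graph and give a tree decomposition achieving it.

Treewidth 2.
One optimal decomposition is:
Bags: B1 = {2, 4, 5}  B2 = {2, 3, 5}  B3 = {3, 5, 6}  B4 = {1, 5, 6}  B5 = {0, 1, 5}
Tree: B1–B2, B2–B3, B3–B4, B4–B5

The largest bag has 3 vertices, giving width 2; this decomposition certifies tw(G) ≤ 2. The edges 5–4–2–3–6–1–0–5 form a cycle, so G is not a tree and its treewidth is at least 2. The upper and lower bounds meet at 2, so that is the treewidth.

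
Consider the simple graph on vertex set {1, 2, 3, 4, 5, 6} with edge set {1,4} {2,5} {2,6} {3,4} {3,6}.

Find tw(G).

1

A width-1 tree decomposition is:
Bags: B1 = {3, 6}  B2 = {3, 4}  B3 = {2, 6}  B4 = {2, 5}  B5 = {1, 4}
Tree: B1–B2, B1–B3, B3–B4, B2–B5
The largest bag has 2 vertices, giving width 1; this decomposition certifies tw(G) ≤ 1. G has an edge, so its treewidth is at least 1. Combining the bounds, tw(G) = 1.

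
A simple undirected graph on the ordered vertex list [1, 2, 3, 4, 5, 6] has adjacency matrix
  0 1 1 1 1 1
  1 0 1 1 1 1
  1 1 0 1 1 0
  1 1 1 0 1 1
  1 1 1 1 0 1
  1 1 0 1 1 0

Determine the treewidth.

A width-4 tree decomposition is:
Bags: B1 = {1, 2, 3, 4, 5}  B2 = {1, 2, 4, 5, 6}
Tree: B1–B2
Every bag has size at most 5, so the width is 5 − 1 = 4 and tw(G) ≤ 4. On the other hand G contains the 5-clique {1, 2, 3, 4, 5}. A clique must lie in a single bag of any decomposition, so no decomposition can have width below 4. Therefore the treewidth is 4.

4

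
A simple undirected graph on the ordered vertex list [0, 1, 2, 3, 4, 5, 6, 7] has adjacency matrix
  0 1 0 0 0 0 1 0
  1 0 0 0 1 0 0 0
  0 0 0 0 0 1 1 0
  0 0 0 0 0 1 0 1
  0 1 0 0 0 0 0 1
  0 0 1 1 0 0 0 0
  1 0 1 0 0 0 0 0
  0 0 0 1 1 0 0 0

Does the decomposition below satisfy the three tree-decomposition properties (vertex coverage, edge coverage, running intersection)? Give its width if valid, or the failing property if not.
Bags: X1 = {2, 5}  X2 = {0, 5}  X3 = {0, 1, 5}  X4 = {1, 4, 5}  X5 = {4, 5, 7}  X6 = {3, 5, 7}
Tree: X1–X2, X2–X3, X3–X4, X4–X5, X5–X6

No — vertex 6 appears in no bag.

A tree decomposition must satisfy three properties: every vertex lies in some bag; for every edge, both endpoints lie together in some bag; and for every vertex, the bags containing it form a connected subtree. Here vertex 6 appears in no bag, so the decomposition is invalid.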